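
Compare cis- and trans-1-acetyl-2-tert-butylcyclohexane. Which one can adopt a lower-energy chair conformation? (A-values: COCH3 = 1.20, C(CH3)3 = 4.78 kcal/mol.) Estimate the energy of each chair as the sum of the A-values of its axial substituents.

trans

At 1,2 positions (parity opposite): cis → (a,e or e,a); trans → (e,e or a,a).
Best chair for cis: E = 1.20 kcal/mol; best chair for trans: E = 0.00 kcal/mol.
The trans isomer is lower by 1.20 kcal/mol.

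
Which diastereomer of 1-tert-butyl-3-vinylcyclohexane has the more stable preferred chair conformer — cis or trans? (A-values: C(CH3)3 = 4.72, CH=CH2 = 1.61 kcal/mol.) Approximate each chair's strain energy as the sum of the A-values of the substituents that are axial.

cis

At 1,3 positions (parity same): cis → (e,e or a,a); trans → (a,e or e,a).
Best chair for cis: E = 0.00 kcal/mol; best chair for trans: E = 1.61 kcal/mol.
The cis isomer is lower by 1.61 kcal/mol.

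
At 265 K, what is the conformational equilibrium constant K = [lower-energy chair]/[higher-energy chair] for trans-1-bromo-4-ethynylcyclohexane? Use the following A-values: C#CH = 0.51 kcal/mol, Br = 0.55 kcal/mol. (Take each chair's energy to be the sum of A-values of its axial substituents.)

C1 and C4 have opposite parity, so for the trans isomer the two substituents are e,e in one chair and a,a in the other.
Chair I (ethynyl axial, bromo axial): E = 1.06 kcal/mol; chair II (ethynyl equatorial, bromo equatorial): E = 0.00 kcal/mol.
ΔG = 1.06 kcal/mol between the two chairs.
K = exp(ΔG/RT) with R = 1.987×10⁻³ kcal mol⁻¹ K⁻¹ and T = 265 K gives K ≈ 7.49.

K ≈ 7.49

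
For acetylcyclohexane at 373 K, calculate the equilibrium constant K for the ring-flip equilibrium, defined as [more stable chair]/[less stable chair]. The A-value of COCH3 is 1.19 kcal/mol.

K ≈ 4.98

One chair has the acetyl group axial (E = 1.19 kcal/mol) and the other has it equatorial (E = 0).
ΔG = 1.19 kcal/mol between the two chairs.
K = exp(ΔG/RT) with R = 1.987×10⁻³ kcal mol⁻¹ K⁻¹ and T = 373 K gives K ≈ 4.98.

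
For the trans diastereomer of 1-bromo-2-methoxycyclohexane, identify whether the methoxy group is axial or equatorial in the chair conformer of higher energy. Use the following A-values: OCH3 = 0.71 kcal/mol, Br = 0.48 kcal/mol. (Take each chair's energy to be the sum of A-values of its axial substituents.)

C1 and C2 have opposite parity, so for the trans isomer the two substituents are e,e in one chair and a,a in the other.
Chair I (methoxy axial, bromo axial): E = 1.19 kcal/mol.
Chair II (methoxy equatorial, bromo equatorial): E = 0.00 kcal/mol.
Chair I is the less stable (higher-energy) conformer, and in that chair the methoxy group is axial.

axial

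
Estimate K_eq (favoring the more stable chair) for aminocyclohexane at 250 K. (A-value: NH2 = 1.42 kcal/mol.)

K ≈ 17.4

One chair has the amino group axial (E = 1.42 kcal/mol) and the other has it equatorial (E = 0).
ΔG = 1.42 kcal/mol between the two chairs.
K = exp(ΔG/RT) with R = 1.987×10⁻³ kcal mol⁻¹ K⁻¹ and T = 250 K gives K ≈ 17.4.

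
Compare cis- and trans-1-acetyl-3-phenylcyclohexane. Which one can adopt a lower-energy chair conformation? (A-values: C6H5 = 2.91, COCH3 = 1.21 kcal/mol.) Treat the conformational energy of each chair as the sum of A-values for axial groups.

At 1,3 positions (parity same): cis → (e,e or a,a); trans → (a,e or e,a).
Best chair for cis: E = 0.00 kcal/mol; best chair for trans: E = 1.21 kcal/mol.
The cis isomer is lower by 1.21 kcal/mol.

cis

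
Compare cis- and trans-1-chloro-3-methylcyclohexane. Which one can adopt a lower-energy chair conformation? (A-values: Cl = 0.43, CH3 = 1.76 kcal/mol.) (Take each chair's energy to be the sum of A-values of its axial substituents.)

At 1,3 positions (parity same): cis → (e,e or a,a); trans → (a,e or e,a).
Best chair for cis: E = 0.00 kcal/mol; best chair for trans: E = 0.43 kcal/mol.
The cis isomer is lower by 0.43 kcal/mol.

cis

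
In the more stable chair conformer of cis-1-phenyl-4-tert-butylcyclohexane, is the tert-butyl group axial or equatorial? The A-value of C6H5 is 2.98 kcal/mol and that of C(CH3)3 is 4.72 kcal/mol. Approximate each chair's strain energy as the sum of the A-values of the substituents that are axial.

equatorial

C1 and C4 have opposite parity, so for the cis isomer the two substituents are one axial and one equatorial in each chair.
Chair I (phenyl axial, tert-butyl equatorial): E = 2.98 kcal/mol.
Chair II (phenyl equatorial, tert-butyl axial): E = 4.72 kcal/mol.
Chair I is the more stable (lower-energy) conformer, and in that chair the tert-butyl group is equatorial.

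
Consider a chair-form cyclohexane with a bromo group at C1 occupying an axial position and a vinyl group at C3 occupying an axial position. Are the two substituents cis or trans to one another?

cis

C1 and C3 have the same parity, so their axial bonds point in the same direction.
With same-parity carbons, two substituents on the same face are both axial or both equatorial; opposite faces give one of each.
Here the groups are axial/axial → same face → cis.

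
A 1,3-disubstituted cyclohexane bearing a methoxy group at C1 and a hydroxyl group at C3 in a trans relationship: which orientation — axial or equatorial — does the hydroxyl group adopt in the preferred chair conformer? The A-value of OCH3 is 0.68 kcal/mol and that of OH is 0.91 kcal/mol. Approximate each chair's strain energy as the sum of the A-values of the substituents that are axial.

C1 and C3 have the same parity, so for the trans isomer the two substituents are one axial and one equatorial in each chair.
Chair I (methoxy axial, hydroxyl equatorial): E = 0.68 kcal/mol.
Chair II (methoxy equatorial, hydroxyl axial): E = 0.91 kcal/mol.
Chair I is the more stable (lower-energy) conformer, and in that chair the hydroxyl group is equatorial.

equatorial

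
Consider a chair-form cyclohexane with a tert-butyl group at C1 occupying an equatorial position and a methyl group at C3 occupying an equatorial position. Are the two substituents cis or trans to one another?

C1 and C3 have the same parity, so their axial bonds point in the same direction.
With same-parity carbons, two substituents on the same face are both axial or both equatorial; opposite faces give one of each.
Here the groups are equatorial/equatorial → same face → cis.

cis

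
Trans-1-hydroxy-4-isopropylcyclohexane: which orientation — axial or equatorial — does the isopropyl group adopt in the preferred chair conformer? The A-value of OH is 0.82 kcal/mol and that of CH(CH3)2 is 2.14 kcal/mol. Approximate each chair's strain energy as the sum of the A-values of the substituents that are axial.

C1 and C4 have opposite parity, so for the trans isomer the two substituents are e,e in one chair and a,a in the other.
Chair I (hydroxyl axial, isopropyl axial): E = 2.96 kcal/mol.
Chair II (hydroxyl equatorial, isopropyl equatorial): E = 0.00 kcal/mol.
Chair II is the more stable (lower-energy) conformer, and in that chair the isopropyl group is equatorial.

equatorial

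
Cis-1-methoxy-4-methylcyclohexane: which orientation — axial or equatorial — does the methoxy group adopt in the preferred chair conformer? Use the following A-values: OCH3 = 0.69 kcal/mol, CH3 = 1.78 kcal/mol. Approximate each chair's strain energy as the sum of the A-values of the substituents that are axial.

C1 and C4 have opposite parity, so for the cis isomer the two substituents are one axial and one equatorial in each chair.
Chair I (methoxy axial, methyl equatorial): E = 0.69 kcal/mol.
Chair II (methoxy equatorial, methyl axial): E = 1.78 kcal/mol.
Chair I is the more stable (lower-energy) conformer, and in that chair the methoxy group is axial.

axial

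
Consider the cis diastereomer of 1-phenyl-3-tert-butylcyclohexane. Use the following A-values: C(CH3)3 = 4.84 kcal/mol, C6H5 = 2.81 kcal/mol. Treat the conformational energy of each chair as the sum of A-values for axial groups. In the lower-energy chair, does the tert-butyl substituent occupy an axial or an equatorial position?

equatorial

C1 and C3 have the same parity, so for the cis isomer the two substituents are e,e in one chair and a,a in the other.
Chair I (tert-butyl axial, phenyl axial): E = 7.65 kcal/mol.
Chair II (tert-butyl equatorial, phenyl equatorial): E = 0.00 kcal/mol.
Chair II is the more stable (lower-energy) conformer, and in that chair the tert-butyl group is equatorial.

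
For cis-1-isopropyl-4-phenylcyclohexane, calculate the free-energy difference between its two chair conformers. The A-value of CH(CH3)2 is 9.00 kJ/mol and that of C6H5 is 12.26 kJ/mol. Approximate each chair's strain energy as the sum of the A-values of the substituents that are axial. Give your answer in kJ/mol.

C1 and C4 have opposite parity, so for the cis isomer the two substituents are one axial and one equatorial in each chair.
Chair I (isopropyl axial, phenyl equatorial): E = 9.00 kJ/mol.
Chair II (isopropyl equatorial, phenyl axial): E = 12.26 kJ/mol.
ΔE = 12.26 − 9.00 = 3.26 kJ/mol; chair I is more stable.

3.26 kJ/mol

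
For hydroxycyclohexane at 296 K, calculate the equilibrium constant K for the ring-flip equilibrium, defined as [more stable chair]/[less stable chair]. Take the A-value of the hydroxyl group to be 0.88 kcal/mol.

One chair has the hydroxyl group axial (E = 0.88 kcal/mol) and the other has it equatorial (E = 0).
ΔG = 0.88 kcal/mol between the two chairs.
K = exp(ΔG/RT) with R = 1.987×10⁻³ kcal mol⁻¹ K⁻¹ and T = 296 K gives K ≈ 4.46.

K ≈ 4.46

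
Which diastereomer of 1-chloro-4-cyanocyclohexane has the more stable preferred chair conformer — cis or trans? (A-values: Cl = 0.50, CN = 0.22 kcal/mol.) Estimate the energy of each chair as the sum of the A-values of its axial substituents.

trans

At 1,4 positions (parity opposite): cis → (a,e or e,a); trans → (e,e or a,a).
Best chair for cis: E = 0.22 kcal/mol; best chair for trans: E = 0.00 kcal/mol.
The trans isomer is lower by 0.22 kcal/mol.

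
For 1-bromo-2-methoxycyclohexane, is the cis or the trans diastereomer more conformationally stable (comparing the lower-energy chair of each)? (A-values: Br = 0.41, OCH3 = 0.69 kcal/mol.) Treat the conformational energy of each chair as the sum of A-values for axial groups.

At 1,2 positions (parity opposite): cis → (a,e or e,a); trans → (e,e or a,a).
Best chair for cis: E = 0.41 kcal/mol; best chair for trans: E = 0.00 kcal/mol.
The trans isomer is lower by 0.41 kcal/mol.

trans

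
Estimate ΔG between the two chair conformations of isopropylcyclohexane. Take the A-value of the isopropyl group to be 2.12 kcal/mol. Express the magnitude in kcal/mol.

A monosubstituted cyclohexane has one chair with the isopropyl group axial (E = A = 2.12 kcal/mol) and one with it equatorial (E = 0).
ΔE = 2.12 − 0 = 2.12 kcal/mol.

2.12 kcal/mol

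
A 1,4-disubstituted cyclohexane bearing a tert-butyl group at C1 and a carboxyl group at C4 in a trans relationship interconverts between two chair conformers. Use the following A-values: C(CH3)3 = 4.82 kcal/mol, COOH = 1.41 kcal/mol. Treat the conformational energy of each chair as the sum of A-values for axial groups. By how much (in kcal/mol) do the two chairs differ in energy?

6.23 kcal/mol

C1 and C4 have opposite parity, so for the trans isomer the two substituents are e,e in one chair and a,a in the other.
Chair I (tert-butyl axial, carboxyl axial): E = 6.23 kcal/mol.
Chair II (tert-butyl equatorial, carboxyl equatorial): E = 0.00 kcal/mol.
ΔE = 6.23 − 0.00 = 6.23 kcal/mol; chair II is more stable.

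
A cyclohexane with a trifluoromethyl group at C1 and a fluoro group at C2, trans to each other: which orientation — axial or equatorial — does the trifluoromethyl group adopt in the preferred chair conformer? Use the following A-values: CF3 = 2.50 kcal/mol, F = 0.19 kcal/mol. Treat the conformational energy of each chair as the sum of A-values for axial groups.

C1 and C2 have opposite parity, so for the trans isomer the two substituents are e,e in one chair and a,a in the other.
Chair I (trifluoromethyl axial, fluoro axial): E = 2.69 kcal/mol.
Chair II (trifluoromethyl equatorial, fluoro equatorial): E = 0.00 kcal/mol.
Chair II is the more stable (lower-energy) conformer, and in that chair the trifluoromethyl group is equatorial.

equatorial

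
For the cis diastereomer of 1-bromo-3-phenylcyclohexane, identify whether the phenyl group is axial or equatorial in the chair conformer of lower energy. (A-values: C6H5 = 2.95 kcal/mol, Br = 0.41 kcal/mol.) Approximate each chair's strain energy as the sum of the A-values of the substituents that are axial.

C1 and C3 have the same parity, so for the cis isomer the two substituents are e,e in one chair and a,a in the other.
Chair I (phenyl axial, bromo axial): E = 3.36 kcal/mol.
Chair II (phenyl equatorial, bromo equatorial): E = 0.00 kcal/mol.
Chair II is the more stable (lower-energy) conformer, and in that chair the phenyl group is equatorial.

equatorial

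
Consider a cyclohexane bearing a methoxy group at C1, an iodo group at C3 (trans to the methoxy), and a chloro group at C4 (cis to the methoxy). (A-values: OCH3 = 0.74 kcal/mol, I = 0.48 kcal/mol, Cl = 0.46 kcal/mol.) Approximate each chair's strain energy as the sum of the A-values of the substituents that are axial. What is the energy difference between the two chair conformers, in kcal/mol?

0.20 kcal/mol

Chair I (methoxy axial, iodo equatorial, chloro equatorial): E = 0.74 kcal/mol.
Chair II (methoxy equatorial, iodo axial, chloro axial): E = 0.94 kcal/mol.
ΔE = 0.94 − 0.74 = 0.20 kcal/mol; chair I is more stable.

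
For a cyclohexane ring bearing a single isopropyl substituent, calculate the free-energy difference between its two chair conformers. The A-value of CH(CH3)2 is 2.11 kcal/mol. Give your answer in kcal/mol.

2.11 kcal/mol

A monosubstituted cyclohexane has one chair with the isopropyl group axial (E = A = 2.11 kcal/mol) and one with it equatorial (E = 0).
ΔE = 2.11 − 0 = 2.11 kcal/mol.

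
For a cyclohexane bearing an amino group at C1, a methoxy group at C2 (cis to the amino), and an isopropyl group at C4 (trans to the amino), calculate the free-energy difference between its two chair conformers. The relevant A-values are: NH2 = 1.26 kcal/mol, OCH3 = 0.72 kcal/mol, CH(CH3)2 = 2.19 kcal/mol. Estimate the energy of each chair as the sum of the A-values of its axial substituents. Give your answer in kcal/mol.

2.73 kcal/mol

Chair I (amino axial, methoxy equatorial, isopropyl axial): E = 3.45 kcal/mol.
Chair II (amino equatorial, methoxy axial, isopropyl equatorial): E = 0.72 kcal/mol.
ΔE = 3.45 − 0.72 = 2.73 kcal/mol; chair II is more stable.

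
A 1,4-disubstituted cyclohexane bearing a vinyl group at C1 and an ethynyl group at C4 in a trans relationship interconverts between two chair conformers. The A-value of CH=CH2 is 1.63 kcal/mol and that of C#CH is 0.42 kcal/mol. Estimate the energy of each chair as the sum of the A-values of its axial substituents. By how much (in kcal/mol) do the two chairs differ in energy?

C1 and C4 have opposite parity, so for the trans isomer the two substituents are e,e in one chair and a,a in the other.
Chair I (vinyl axial, ethynyl axial): E = 2.05 kcal/mol.
Chair II (vinyl equatorial, ethynyl equatorial): E = 0.00 kcal/mol.
ΔE = 2.05 − 0.00 = 2.05 kcal/mol; chair II is more stable.

2.05 kcal/mol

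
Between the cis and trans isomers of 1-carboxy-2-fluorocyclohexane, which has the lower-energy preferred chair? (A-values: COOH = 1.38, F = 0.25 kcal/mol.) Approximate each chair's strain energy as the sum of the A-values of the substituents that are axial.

trans

At 1,2 positions (parity opposite): cis → (a,e or e,a); trans → (e,e or a,a).
Best chair for cis: E = 0.25 kcal/mol; best chair for trans: E = 0.00 kcal/mol.
The trans isomer is lower by 0.25 kcal/mol.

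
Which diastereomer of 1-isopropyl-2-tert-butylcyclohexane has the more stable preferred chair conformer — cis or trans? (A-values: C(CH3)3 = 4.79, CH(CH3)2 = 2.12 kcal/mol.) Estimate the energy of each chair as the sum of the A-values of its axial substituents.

trans

At 1,2 positions (parity opposite): cis → (a,e or e,a); trans → (e,e or a,a).
Best chair for cis: E = 2.12 kcal/mol; best chair for trans: E = 0.00 kcal/mol.
The trans isomer is lower by 2.12 kcal/mol.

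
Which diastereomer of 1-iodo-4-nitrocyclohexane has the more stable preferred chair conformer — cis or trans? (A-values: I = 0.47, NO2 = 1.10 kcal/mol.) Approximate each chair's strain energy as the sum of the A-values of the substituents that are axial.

trans

At 1,4 positions (parity opposite): cis → (a,e or e,a); trans → (e,e or a,a).
Best chair for cis: E = 0.47 kcal/mol; best chair for trans: E = 0.00 kcal/mol.
The trans isomer is lower by 0.47 kcal/mol.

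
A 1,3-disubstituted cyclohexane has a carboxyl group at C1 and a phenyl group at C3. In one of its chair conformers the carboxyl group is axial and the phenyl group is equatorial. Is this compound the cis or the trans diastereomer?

C1 and C3 have the same parity, so their axial bonds point in the same direction.
With same-parity carbons, two substituents on the same face are both axial or both equatorial; opposite faces give one of each.
Here the groups are axial/equatorial → opposite face → trans.

trans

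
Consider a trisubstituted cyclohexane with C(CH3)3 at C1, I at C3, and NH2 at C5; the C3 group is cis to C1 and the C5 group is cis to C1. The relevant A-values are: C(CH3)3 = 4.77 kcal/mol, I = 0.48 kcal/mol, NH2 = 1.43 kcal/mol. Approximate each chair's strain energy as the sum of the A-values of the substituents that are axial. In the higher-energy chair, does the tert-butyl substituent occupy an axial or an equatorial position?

Chair I (tert-butyl axial, iodo axial, amino axial): E = 6.68 kcal/mol.
Chair II (tert-butyl equatorial, iodo equatorial, amino equatorial): E = 0.00 kcal/mol.
Chair I is the less stable (higher-energy) conformer, and in that chair the tert-butyl group is axial.

axial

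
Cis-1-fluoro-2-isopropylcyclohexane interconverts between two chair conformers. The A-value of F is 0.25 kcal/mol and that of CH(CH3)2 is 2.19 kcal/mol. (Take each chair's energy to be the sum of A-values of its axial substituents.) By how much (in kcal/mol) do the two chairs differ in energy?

C1 and C2 have opposite parity, so for the cis isomer the two substituents are one axial and one equatorial in each chair.
Chair I (fluoro axial, isopropyl equatorial): E = 0.25 kcal/mol.
Chair II (fluoro equatorial, isopropyl axial): E = 2.19 kcal/mol.
ΔE = 2.19 − 0.25 = 1.94 kcal/mol; chair I is more stable.

1.94 kcal/mol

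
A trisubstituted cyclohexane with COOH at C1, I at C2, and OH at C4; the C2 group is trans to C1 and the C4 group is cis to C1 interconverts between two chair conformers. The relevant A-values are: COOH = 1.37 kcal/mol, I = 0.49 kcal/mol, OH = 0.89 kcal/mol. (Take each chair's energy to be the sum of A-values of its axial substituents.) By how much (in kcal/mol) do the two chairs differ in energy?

Chair I (carboxyl axial, iodo axial, hydroxyl equatorial): E = 1.86 kcal/mol.
Chair II (carboxyl equatorial, iodo equatorial, hydroxyl axial): E = 0.89 kcal/mol.
ΔE = 1.86 − 0.89 = 0.97 kcal/mol; chair II is more stable.

0.97 kcal/mol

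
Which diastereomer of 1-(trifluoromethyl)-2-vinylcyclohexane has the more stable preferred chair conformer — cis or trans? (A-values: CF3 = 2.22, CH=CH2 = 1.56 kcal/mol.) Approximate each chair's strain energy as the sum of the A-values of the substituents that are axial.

At 1,2 positions (parity opposite): cis → (a,e or e,a); trans → (e,e or a,a).
Best chair for cis: E = 1.56 kcal/mol; best chair for trans: E = 0.00 kcal/mol.
The trans isomer is lower by 1.56 kcal/mol.

trans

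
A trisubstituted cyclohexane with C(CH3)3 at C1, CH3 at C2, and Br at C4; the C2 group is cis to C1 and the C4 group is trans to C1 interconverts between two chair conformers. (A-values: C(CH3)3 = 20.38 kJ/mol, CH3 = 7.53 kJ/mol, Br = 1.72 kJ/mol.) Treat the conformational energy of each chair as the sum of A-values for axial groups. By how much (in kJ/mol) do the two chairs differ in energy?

14.57 kJ/mol

Chair I (tert-butyl axial, methyl equatorial, bromo axial): E = 22.10 kJ/mol.
Chair II (tert-butyl equatorial, methyl axial, bromo equatorial): E = 7.53 kJ/mol.
ΔE = 22.10 − 7.53 = 14.57 kJ/mol; chair II is more stable.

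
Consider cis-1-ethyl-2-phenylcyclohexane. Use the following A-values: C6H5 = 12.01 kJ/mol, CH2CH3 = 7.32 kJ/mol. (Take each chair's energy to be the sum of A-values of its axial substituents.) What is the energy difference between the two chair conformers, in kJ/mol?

4.69 kJ/mol

C1 and C2 have opposite parity, so for the cis isomer the two substituents are one axial and one equatorial in each chair.
Chair I (phenyl axial, ethyl equatorial): E = 12.01 kJ/mol.
Chair II (phenyl equatorial, ethyl axial): E = 7.32 kJ/mol.
ΔE = 12.01 − 7.32 = 4.69 kJ/mol; chair II is more stable.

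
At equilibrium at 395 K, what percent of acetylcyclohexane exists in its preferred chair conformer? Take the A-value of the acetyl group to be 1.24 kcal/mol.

One chair has the acetyl group axial (E = 1.24 kcal/mol) and the other has it equatorial (E = 0).
ΔG = 1.24 kcal/mol between the two chairs.
K = exp(ΔG/RT) with R = 1.987×10⁻³ kcal mol⁻¹ K⁻¹ and T = 395 K gives K ≈ 4.85.
Fraction in the lower-energy chair = K/(K+1) = 82.9%.

82.9%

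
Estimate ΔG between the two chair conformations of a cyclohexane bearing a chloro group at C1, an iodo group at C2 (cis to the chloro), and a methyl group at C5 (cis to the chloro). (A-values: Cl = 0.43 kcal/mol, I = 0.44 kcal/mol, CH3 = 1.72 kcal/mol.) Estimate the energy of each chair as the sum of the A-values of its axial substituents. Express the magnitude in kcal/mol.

Chair I (chloro axial, iodo equatorial, methyl axial): E = 2.15 kcal/mol.
Chair II (chloro equatorial, iodo axial, methyl equatorial): E = 0.44 kcal/mol.
ΔE = 2.15 − 0.44 = 1.71 kcal/mol; chair II is more stable.

1.71 kcal/mol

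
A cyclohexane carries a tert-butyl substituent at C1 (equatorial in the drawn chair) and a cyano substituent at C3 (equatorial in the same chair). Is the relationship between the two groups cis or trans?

C1 and C3 have the same parity, so their axial bonds point in the same direction.
With same-parity carbons, two substituents on the same face are both axial or both equatorial; opposite faces give one of each.
Here the groups are equatorial/equatorial → same face → cis.

cis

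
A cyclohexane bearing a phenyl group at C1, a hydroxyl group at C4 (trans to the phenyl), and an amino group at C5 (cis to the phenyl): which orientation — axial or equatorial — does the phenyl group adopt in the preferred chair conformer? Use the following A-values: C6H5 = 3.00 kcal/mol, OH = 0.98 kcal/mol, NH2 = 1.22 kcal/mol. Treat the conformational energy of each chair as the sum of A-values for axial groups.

Chair I (phenyl axial, hydroxyl axial, amino axial): E = 5.20 kcal/mol.
Chair II (phenyl equatorial, hydroxyl equatorial, amino equatorial): E = 0.00 kcal/mol.
Chair II is the more stable (lower-energy) conformer, and in that chair the phenyl group is equatorial.

equatorial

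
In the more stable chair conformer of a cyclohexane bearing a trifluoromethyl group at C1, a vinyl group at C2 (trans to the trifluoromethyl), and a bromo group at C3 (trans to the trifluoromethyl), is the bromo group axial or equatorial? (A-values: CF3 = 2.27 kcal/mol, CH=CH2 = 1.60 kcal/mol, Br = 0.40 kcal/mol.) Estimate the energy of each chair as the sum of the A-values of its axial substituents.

axial

Chair I (trifluoromethyl axial, vinyl axial, bromo equatorial): E = 3.87 kcal/mol.
Chair II (trifluoromethyl equatorial, vinyl equatorial, bromo axial): E = 0.40 kcal/mol.
Chair II is the more stable (lower-energy) conformer, and in that chair the bromo group is axial.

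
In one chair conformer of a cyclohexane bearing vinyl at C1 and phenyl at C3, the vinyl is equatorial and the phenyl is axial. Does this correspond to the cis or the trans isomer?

trans

C1 and C3 have the same parity, so their axial bonds point in the same direction.
With same-parity carbons, two substituents on the same face are both axial or both equatorial; opposite faces give one of each.
Here the groups are equatorial/axial → opposite face → trans.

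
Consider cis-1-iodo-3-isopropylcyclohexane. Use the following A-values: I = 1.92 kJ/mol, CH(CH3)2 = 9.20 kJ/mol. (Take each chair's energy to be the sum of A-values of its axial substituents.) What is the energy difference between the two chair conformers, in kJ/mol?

11.12 kJ/mol

C1 and C3 have the same parity, so for the cis isomer the two substituents are e,e in one chair and a,a in the other.
Chair I (iodo axial, isopropyl axial): E = 11.12 kJ/mol.
Chair II (iodo equatorial, isopropyl equatorial): E = 0.00 kJ/mol.
ΔE = 11.12 − 0.00 = 11.12 kJ/mol; chair II is more stable.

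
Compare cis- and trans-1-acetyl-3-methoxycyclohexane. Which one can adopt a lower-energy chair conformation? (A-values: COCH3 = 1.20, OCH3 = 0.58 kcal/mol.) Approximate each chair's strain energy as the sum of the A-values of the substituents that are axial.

cis

At 1,3 positions (parity same): cis → (e,e or a,a); trans → (a,e or e,a).
Best chair for cis: E = 0.00 kcal/mol; best chair for trans: E = 0.58 kcal/mol.
The cis isomer is lower by 0.58 kcal/mol.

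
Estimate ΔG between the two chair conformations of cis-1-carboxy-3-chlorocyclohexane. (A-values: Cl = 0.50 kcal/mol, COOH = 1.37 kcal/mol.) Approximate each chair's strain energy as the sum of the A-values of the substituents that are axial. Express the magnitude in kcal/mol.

1.87 kcal/mol

C1 and C3 have the same parity, so for the cis isomer the two substituents are e,e in one chair and a,a in the other.
Chair I (chloro axial, carboxyl axial): E = 1.87 kcal/mol.
Chair II (chloro equatorial, carboxyl equatorial): E = 0.00 kcal/mol.
ΔE = 1.87 − 0.00 = 1.87 kcal/mol; chair II is more stable.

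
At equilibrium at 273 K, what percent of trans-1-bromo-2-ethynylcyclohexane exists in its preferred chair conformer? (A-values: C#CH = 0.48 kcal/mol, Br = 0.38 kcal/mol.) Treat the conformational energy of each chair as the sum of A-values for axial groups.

83.0%

C1 and C2 have opposite parity, so for the trans isomer the two substituents are e,e in one chair and a,a in the other.
Chair I (ethynyl axial, bromo axial): E = 0.86 kcal/mol; chair II (ethynyl equatorial, bromo equatorial): E = 0.00 kcal/mol.
ΔG = 0.86 kcal/mol between the two chairs.
K = exp(ΔG/RT) with R = 1.987×10⁻³ kcal mol⁻¹ K⁻¹ and T = 273 K gives K ≈ 4.88.
Fraction in the lower-energy chair = K/(K+1) = 83.0%.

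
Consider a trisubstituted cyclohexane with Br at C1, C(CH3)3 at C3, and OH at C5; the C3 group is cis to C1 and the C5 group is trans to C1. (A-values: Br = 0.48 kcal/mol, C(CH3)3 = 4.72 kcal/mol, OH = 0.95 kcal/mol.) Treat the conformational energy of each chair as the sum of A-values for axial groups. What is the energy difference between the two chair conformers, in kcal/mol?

Chair I (bromo axial, tert-butyl axial, hydroxyl equatorial): E = 5.20 kcal/mol.
Chair II (bromo equatorial, tert-butyl equatorial, hydroxyl axial): E = 0.95 kcal/mol.
ΔE = 5.20 − 0.95 = 4.25 kcal/mol; chair II is more stable.

4.25 kcal/mol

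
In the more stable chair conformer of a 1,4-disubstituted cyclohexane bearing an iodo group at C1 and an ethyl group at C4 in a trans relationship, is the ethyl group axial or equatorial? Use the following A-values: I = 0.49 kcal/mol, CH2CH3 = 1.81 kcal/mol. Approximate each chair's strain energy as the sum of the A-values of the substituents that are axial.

C1 and C4 have opposite parity, so for the trans isomer the two substituents are e,e in one chair and a,a in the other.
Chair I (iodo axial, ethyl axial): E = 2.30 kcal/mol.
Chair II (iodo equatorial, ethyl equatorial): E = 0.00 kcal/mol.
Chair II is the more stable (lower-energy) conformer, and in that chair the ethyl group is equatorial.

equatorial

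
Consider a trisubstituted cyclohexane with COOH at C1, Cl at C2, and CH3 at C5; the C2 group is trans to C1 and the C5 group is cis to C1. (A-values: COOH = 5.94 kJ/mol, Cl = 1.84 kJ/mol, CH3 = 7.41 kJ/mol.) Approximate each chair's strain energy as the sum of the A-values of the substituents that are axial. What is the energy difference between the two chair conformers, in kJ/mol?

Chair I (carboxyl axial, chloro axial, methyl axial): E = 15.19 kJ/mol.
Chair II (carboxyl equatorial, chloro equatorial, methyl equatorial): E = 0.00 kJ/mol.
ΔE = 15.19 − 0.00 = 15.19 kJ/mol; chair II is more stable.

15.19 kJ/mol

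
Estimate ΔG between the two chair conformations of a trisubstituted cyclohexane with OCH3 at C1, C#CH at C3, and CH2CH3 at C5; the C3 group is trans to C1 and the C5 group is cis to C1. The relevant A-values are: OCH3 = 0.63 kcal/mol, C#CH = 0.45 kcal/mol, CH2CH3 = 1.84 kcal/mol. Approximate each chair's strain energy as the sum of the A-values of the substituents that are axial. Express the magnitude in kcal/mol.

Chair I (methoxy axial, ethynyl equatorial, ethyl axial): E = 2.47 kcal/mol.
Chair II (methoxy equatorial, ethynyl axial, ethyl equatorial): E = 0.45 kcal/mol.
ΔE = 2.47 − 0.45 = 2.02 kcal/mol; chair II is more stable.

2.02 kcal/mol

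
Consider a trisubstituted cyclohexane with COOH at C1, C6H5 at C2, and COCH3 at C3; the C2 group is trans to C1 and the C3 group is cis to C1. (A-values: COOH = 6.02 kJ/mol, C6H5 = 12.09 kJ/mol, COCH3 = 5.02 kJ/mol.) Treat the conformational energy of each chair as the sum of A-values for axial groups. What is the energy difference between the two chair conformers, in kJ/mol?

23.13 kJ/mol

Chair I (carboxyl axial, phenyl axial, acetyl axial): E = 23.13 kJ/mol.
Chair II (carboxyl equatorial, phenyl equatorial, acetyl equatorial): E = 0.00 kJ/mol.
ΔE = 23.13 − 0.00 = 23.13 kJ/mol; chair II is more stable.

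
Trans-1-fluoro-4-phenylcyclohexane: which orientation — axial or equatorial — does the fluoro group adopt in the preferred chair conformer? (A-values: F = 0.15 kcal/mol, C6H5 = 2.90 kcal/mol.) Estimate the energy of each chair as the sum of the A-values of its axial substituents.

equatorial

C1 and C4 have opposite parity, so for the trans isomer the two substituents are e,e in one chair and a,a in the other.
Chair I (fluoro axial, phenyl axial): E = 3.05 kcal/mol.
Chair II (fluoro equatorial, phenyl equatorial): E = 0.00 kcal/mol.
Chair II is the more stable (lower-energy) conformer, and in that chair the fluoro group is equatorial.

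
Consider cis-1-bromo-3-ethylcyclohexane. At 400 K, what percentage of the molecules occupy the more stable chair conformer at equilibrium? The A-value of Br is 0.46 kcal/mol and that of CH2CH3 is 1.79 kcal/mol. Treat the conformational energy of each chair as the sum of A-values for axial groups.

94.4%

C1 and C3 have the same parity, so for the cis isomer the two substituents are e,e in one chair and a,a in the other.
Chair I (bromo axial, ethyl axial): E = 2.25 kcal/mol; chair II (bromo equatorial, ethyl equatorial): E = 0.00 kcal/mol.
ΔG = 2.25 kcal/mol between the two chairs.
K = exp(ΔG/RT) with R = 1.987×10⁻³ kcal mol⁻¹ K⁻¹ and T = 400 K gives K ≈ 17.
Fraction in the lower-energy chair = K/(K+1) = 94.4%.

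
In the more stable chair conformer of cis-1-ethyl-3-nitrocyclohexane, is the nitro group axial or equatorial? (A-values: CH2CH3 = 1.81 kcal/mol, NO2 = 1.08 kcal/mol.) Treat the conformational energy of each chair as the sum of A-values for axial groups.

equatorial

C1 and C3 have the same parity, so for the cis isomer the two substituents are e,e in one chair and a,a in the other.
Chair I (ethyl axial, nitro axial): E = 2.89 kcal/mol.
Chair II (ethyl equatorial, nitro equatorial): E = 0.00 kcal/mol.
Chair II is the more stable (lower-energy) conformer, and in that chair the nitro group is equatorial.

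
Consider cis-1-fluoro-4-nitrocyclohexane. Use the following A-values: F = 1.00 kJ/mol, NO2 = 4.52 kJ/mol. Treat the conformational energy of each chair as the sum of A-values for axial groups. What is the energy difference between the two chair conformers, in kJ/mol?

C1 and C4 have opposite parity, so for the cis isomer the two substituents are one axial and one equatorial in each chair.
Chair I (fluoro axial, nitro equatorial): E = 1.00 kJ/mol.
Chair II (fluoro equatorial, nitro axial): E = 4.52 kJ/mol.
ΔE = 4.52 − 1.00 = 3.52 kJ/mol; chair I is more stable.

3.52 kJ/mol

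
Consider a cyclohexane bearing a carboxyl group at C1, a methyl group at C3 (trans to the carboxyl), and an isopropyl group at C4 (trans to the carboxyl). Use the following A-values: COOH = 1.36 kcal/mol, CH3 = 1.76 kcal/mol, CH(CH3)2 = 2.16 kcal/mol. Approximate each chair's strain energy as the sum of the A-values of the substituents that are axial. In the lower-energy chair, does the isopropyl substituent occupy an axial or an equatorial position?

equatorial

Chair I (carboxyl axial, methyl equatorial, isopropyl axial): E = 3.52 kcal/mol.
Chair II (carboxyl equatorial, methyl axial, isopropyl equatorial): E = 1.76 kcal/mol.
Chair II is the more stable (lower-energy) conformer, and in that chair the isopropyl group is equatorial.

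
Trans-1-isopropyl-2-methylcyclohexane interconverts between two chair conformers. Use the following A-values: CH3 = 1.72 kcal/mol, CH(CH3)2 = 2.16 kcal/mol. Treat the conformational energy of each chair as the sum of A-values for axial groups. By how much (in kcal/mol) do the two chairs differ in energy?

3.88 kcal/mol

C1 and C2 have opposite parity, so for the trans isomer the two substituents are e,e in one chair and a,a in the other.
Chair I (methyl axial, isopropyl axial): E = 3.88 kcal/mol.
Chair II (methyl equatorial, isopropyl equatorial): E = 0.00 kcal/mol.
ΔE = 3.88 − 0.00 = 3.88 kcal/mol; chair II is more stable.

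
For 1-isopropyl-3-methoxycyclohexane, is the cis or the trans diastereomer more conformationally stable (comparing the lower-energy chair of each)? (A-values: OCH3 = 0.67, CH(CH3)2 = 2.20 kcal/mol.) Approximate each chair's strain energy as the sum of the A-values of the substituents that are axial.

cis

At 1,3 positions (parity same): cis → (e,e or a,a); trans → (a,e or e,a).
Best chair for cis: E = 0.00 kcal/mol; best chair for trans: E = 0.67 kcal/mol.
The cis isomer is lower by 0.67 kcal/mol.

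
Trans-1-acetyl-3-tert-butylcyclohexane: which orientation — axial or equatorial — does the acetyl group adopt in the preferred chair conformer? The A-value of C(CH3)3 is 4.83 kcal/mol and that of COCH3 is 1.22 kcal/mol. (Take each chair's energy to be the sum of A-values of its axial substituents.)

axial

C1 and C3 have the same parity, so for the trans isomer the two substituents are one axial and one equatorial in each chair.
Chair I (tert-butyl axial, acetyl equatorial): E = 4.83 kcal/mol.
Chair II (tert-butyl equatorial, acetyl axial): E = 1.22 kcal/mol.
Chair II is the more stable (lower-energy) conformer, and in that chair the acetyl group is axial.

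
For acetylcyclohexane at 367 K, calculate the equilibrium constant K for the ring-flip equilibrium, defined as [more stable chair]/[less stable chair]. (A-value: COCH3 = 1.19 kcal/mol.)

One chair has the acetyl group axial (E = 1.19 kcal/mol) and the other has it equatorial (E = 0).
ΔG = 1.19 kcal/mol between the two chairs.
K = exp(ΔG/RT) with R = 1.987×10⁻³ kcal mol⁻¹ K⁻¹ and T = 367 K gives K ≈ 5.11.

K ≈ 5.11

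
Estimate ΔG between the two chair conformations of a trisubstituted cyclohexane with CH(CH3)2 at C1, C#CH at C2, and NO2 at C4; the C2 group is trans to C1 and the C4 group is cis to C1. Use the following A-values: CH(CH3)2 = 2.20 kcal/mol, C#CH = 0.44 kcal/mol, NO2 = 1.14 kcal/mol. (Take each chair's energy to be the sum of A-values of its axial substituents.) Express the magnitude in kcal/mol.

Chair I (isopropyl axial, ethynyl axial, nitro equatorial): E = 2.64 kcal/mol.
Chair II (isopropyl equatorial, ethynyl equatorial, nitro axial): E = 1.14 kcal/mol.
ΔE = 2.64 − 1.14 = 1.50 kcal/mol; chair II is more stable.

1.50 kcal/mol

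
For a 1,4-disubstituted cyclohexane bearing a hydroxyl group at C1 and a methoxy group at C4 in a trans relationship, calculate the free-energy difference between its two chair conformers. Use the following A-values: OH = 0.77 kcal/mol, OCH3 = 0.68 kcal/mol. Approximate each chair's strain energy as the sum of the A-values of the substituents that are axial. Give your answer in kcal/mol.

1.45 kcal/mol

C1 and C4 have opposite parity, so for the trans isomer the two substituents are e,e in one chair and a,a in the other.
Chair I (hydroxyl axial, methoxy axial): E = 1.45 kcal/mol.
Chair II (hydroxyl equatorial, methoxy equatorial): E = 0.00 kcal/mol.
ΔE = 1.45 − 0.00 = 1.45 kcal/mol; chair II is more stable.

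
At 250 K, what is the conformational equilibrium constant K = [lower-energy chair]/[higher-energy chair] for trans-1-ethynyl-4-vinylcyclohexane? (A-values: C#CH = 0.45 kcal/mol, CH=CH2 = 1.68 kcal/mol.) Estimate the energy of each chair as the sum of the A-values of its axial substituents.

K ≈ 72.8

C1 and C4 have opposite parity, so for the trans isomer the two substituents are e,e in one chair and a,a in the other.
Chair I (ethynyl axial, vinyl axial): E = 2.13 kcal/mol; chair II (ethynyl equatorial, vinyl equatorial): E = 0.00 kcal/mol.
ΔG = 2.13 kcal/mol between the two chairs.
K = exp(ΔG/RT) with R = 1.987×10⁻³ kcal mol⁻¹ K⁻¹ and T = 250 K gives K ≈ 72.8.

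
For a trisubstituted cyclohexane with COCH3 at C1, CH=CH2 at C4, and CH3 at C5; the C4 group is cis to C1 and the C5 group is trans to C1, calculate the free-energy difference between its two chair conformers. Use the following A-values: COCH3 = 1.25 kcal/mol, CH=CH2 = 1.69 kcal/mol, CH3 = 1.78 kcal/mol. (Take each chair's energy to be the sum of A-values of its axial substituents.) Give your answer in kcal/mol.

Chair I (acetyl axial, vinyl equatorial, methyl equatorial): E = 1.25 kcal/mol.
Chair II (acetyl equatorial, vinyl axial, methyl axial): E = 3.47 kcal/mol.
ΔE = 3.47 − 1.25 = 2.22 kcal/mol; chair I is more stable.

2.22 kcal/mol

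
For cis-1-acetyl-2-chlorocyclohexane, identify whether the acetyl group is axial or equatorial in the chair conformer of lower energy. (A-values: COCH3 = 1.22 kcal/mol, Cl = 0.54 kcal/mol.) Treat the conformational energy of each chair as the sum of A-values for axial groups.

C1 and C2 have opposite parity, so for the cis isomer the two substituents are one axial and one equatorial in each chair.
Chair I (acetyl axial, chloro equatorial): E = 1.22 kcal/mol.
Chair II (acetyl equatorial, chloro axial): E = 0.54 kcal/mol.
Chair II is the more stable (lower-energy) conformer, and in that chair the acetyl group is equatorial.

equatorial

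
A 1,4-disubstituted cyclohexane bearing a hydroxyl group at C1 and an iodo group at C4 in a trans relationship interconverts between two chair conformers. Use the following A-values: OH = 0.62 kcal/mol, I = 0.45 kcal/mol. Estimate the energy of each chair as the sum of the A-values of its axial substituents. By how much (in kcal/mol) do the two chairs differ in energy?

1.07 kcal/mol

C1 and C4 have opposite parity, so for the trans isomer the two substituents are e,e in one chair and a,a in the other.
Chair I (hydroxyl axial, iodo axial): E = 1.07 kcal/mol.
Chair II (hydroxyl equatorial, iodo equatorial): E = 0.00 kcal/mol.
ΔE = 1.07 − 0.00 = 1.07 kcal/mol; chair II is more stable.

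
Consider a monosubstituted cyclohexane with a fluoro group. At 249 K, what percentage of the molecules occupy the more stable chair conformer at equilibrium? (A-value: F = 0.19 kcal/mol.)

One chair has the fluoro group axial (E = 0.19 kcal/mol) and the other has it equatorial (E = 0).
ΔG = 0.19 kcal/mol between the two chairs.
K = exp(ΔG/RT) with R = 1.987×10⁻³ kcal mol⁻¹ K⁻¹ and T = 249 K gives K ≈ 1.47.
Fraction in the lower-energy chair = K/(K+1) = 59.5%.

59.5%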